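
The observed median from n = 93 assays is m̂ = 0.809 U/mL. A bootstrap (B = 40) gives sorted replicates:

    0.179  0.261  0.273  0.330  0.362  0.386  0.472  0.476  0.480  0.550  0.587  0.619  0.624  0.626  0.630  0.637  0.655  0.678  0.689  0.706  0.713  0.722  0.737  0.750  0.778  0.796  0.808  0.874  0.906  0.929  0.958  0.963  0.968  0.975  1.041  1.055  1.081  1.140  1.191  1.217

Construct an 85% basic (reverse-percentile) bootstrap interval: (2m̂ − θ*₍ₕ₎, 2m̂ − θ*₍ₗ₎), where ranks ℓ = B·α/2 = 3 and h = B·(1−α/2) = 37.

(0.537, 1.345)

Percentile endpoints at ranks 3 and 37: θ*₍3₎ = 0.273, θ*₍37₎ = 1.081.
Basic interval reflects these around m̂:
  lower = 2 × 0.809 − 1.081 = 0.537
  upper = 2 × 0.809 − 0.273 = 1.345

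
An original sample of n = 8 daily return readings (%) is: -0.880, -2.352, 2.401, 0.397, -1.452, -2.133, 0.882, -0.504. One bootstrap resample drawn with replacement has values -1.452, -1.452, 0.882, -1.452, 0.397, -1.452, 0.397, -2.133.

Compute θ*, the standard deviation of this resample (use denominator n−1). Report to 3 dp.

Mean = -0.7831; sum of squared deviations = 9.1698
s² = 9.1698 / 7 = 1.3100
s = √1.3100 = 1.145

θ* = 1.145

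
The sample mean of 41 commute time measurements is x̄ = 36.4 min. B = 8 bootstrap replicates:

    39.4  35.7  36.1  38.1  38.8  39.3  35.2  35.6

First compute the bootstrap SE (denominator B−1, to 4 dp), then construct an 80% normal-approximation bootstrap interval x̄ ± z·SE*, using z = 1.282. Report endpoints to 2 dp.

(34.10, 38.70)

Mean of replicates = 37.2750; sum of squared deviations = 22.5950; SE* = √(22.5950/7) = 1.7966
Margin = 1.282 × 1.7966 = 2.303
Interval: 36.4 ± 2.303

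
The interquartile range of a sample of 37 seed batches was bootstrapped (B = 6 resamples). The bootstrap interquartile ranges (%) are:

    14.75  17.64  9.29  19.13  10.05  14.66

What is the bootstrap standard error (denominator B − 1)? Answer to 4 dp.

SE* = 3.9488

Bootstrap SE is the standard deviation of the 6 replicate interquartile ranges.
Mean of replicates: (14.75 + 17.64 + 9.29 + 19.13 + 10.05 + 14.66) / 6 = 85.52000 / 6 = 14.25333
Sum of squared deviations: (+0.49667)² + (+3.38667)² + (−4.96333)² + (+4.87667)² + (−4.20333)² + (+0.40667)² = 77.96613
Variance = 77.96613 / 5 = 15.59323
SE* = √15.59323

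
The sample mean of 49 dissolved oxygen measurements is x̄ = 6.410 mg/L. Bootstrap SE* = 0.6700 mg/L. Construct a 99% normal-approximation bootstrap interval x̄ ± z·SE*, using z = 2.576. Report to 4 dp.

Margin = 2.576 × 0.6700 = 1.72592
Interval: 6.410 ± 1.72592

(4.6841, 8.1359)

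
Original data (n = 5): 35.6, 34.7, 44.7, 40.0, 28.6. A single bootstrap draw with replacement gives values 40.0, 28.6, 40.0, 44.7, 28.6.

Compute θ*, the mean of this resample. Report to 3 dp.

Mean = (40.0 + 28.6 + 40.0 + 44.7 + 28.6) / 5 = 181.90 / 5 = 36.380

θ* = 36.380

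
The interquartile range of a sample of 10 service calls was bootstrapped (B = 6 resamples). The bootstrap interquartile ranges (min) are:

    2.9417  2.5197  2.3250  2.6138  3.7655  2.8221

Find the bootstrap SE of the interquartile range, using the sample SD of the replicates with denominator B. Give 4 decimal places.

Bootstrap SE is the standard deviation of the 6 replicate interquartile ranges.
Mean of replicates: (2.9417 + 2.5197 + 2.3250 + 2.6138 + 3.7655 + 2.8221) / 6 = 16.98780 / 6 = 2.83130
Sum of squared deviations: (+0.11040)² + (−0.31160)² + (−0.50630)² + (−0.21750)² + (+0.93420)² + (−0.00920)² = 1.28574
Variance = 1.28574 / 6 = 0.21429
SE* = √0.21429

SE* = 0.4629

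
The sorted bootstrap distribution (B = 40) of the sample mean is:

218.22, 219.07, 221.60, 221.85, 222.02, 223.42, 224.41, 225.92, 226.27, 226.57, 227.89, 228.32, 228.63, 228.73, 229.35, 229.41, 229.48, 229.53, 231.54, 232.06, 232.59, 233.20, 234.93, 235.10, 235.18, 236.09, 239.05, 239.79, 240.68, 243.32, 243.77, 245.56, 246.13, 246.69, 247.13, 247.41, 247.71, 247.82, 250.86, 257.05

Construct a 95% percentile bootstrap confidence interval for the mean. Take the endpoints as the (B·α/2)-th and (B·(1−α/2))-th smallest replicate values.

(218.22, 250.86)

α = 0.05; lower rank = 40 × 0.025 = 1; upper rank = 40 × 0.975 = 39.
The 1st smallest replicate is 218.22; the 39th is 250.86.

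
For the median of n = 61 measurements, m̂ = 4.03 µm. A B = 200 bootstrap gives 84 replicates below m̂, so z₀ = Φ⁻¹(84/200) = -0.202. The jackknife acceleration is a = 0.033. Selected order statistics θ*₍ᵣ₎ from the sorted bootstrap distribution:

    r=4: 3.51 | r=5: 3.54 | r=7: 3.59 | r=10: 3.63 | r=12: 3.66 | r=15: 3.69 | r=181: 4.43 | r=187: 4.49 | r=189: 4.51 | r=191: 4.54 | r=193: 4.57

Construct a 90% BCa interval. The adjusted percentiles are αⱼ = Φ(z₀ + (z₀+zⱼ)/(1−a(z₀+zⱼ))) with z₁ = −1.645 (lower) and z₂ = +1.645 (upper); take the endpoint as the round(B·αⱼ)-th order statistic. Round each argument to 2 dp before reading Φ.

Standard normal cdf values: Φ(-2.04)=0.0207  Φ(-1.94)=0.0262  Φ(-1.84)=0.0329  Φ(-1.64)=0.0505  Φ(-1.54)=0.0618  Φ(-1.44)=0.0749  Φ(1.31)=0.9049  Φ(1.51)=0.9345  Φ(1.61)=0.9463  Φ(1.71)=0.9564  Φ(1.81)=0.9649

(3.54, 4.43)

Lower: z₀ + z₁ = -0.202 + (-1.645) = -1.847; 1 − a(z₀+z₁) = 1 − (0.033)(-1.847) = 1.0610; argument = -0.202 + (-1.847)/1.0610 = -1.9429 → -1.94.
α₁ = Φ(-1.94) = 0.0262; rank = round(200 × 0.0262) = 5; θ*₍5₎ = 3.54.
Upper: z₀ + z₂ = 1.443; 1 − a(z₀+z₂) = 0.9524; argument = 1.3131 → 1.31; α₂ = 0.9049; rank = 181; θ*₍181₎ = 4.43.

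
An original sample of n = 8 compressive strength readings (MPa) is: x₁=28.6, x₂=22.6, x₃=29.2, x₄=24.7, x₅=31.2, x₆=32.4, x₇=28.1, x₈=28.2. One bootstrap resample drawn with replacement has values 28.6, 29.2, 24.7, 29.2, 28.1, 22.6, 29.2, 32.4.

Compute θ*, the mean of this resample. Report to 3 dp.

θ* = 28.000

Mean = (28.6 + 29.2 + 24.7 + 29.2 + 28.1 + 22.6 + 29.2 + 32.4) / 8 = 224.00 / 8 = 28.000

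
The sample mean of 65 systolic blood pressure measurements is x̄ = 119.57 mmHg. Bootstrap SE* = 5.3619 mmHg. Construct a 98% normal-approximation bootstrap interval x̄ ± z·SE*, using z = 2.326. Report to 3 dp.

Margin = 2.326 × 5.3619 = 12.4718
Interval: 119.57 ± 12.4718

(107.098, 132.042)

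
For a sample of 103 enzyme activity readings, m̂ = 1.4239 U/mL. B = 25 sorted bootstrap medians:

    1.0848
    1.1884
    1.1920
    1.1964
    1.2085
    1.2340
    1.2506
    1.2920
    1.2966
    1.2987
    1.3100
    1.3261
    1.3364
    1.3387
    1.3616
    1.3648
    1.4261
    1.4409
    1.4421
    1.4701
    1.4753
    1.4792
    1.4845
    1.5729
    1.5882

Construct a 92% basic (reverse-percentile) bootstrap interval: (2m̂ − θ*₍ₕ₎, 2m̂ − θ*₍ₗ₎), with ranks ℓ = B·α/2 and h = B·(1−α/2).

Percentile endpoints at ranks 1 and 24: θ*₍1₎ = 1.0848, θ*₍24₎ = 1.5729.
Basic interval reflects these around m̂:
  lower = 2 × 1.4239 − 1.5729 = 1.2749
  upper = 2 × 1.4239 − 1.0848 = 1.7630

(1.2749, 1.7630)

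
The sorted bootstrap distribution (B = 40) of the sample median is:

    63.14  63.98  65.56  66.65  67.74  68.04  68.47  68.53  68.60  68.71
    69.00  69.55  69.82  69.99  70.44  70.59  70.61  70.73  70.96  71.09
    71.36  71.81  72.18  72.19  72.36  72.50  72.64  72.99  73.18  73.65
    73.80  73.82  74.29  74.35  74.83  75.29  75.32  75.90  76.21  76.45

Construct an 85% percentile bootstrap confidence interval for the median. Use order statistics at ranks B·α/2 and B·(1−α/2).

(65.56, 75.32)

α = 0.15; lower rank = 40 × 0.075 = 3; upper rank = 40 × 0.925 = 37.
The 3rd smallest replicate is 65.56; the 37th is 75.32.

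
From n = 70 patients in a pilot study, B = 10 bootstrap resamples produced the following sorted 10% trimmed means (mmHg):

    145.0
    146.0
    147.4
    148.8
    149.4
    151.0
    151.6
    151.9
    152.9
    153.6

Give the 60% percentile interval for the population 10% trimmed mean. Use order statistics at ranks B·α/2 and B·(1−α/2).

α = 0.40; lower rank = 10 × 0.200 = 2; upper rank = 10 × 0.800 = 8.
The 2nd smallest replicate is 146.0; the 8th is 151.9.

(146.0, 151.9)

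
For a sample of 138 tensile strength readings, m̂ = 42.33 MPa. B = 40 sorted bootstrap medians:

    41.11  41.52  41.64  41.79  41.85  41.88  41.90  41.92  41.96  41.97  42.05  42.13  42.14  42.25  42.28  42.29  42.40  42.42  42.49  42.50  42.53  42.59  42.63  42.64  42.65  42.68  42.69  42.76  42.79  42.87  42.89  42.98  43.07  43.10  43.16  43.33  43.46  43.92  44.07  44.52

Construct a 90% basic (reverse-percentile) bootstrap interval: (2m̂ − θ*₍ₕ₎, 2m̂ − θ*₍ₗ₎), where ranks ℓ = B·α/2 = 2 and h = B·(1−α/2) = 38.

Percentile endpoints at ranks 2 and 38: θ*₍2₎ = 41.52, θ*₍38₎ = 43.92.
Basic interval reflects these around m̂:
  lower = 2 × 42.33 − 43.92 = 40.74
  upper = 2 × 42.33 − 41.52 = 43.14

(40.74, 43.14)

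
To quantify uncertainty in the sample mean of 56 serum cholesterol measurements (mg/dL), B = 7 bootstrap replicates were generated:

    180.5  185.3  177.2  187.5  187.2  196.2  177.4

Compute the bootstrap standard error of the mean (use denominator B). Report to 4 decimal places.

SE* = 6.2509

Bootstrap SE is the standard deviation of the 7 replicate means.
Mean of replicates: (180.5 + 185.3 + 177.2 + 187.5 + 187.2 + 196.2 + 177.4) / 7 = 1291.30000 / 7 = 184.47143
Sum of squared deviations: (−3.97143)² + (+0.82857)² + (−7.27143)² + (+3.02857)² + (+2.72857)² + (+11.72857)² + (−7.07143)² = 273.51429
Variance = 273.51429 / 7 = 39.07347
SE* = √39.07347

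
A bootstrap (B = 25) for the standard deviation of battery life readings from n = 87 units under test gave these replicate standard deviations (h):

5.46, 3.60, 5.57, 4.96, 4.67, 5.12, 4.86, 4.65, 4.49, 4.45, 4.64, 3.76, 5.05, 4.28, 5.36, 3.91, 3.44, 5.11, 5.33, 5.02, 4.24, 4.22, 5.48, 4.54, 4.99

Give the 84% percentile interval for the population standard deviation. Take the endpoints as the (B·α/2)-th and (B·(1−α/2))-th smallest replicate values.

(3.60, 5.46)

Sorted replicates: 3.44, 3.60, 3.76, 3.91, 4.22, 4.24, 4.28, 4.45, 4.49, 4.54, 4.64, 4.65, 4.67, 4.86, 4.96, 4.99, 5.02, 5.05, 5.11, 5.12, 5.33, 5.36, 5.46, 5.48, 5.57
α = 0.16; lower rank = 25 × 0.080 = 2; upper rank = 25 × 0.920 = 23.
The 2nd smallest replicate is 3.60; the 23rd is 5.46.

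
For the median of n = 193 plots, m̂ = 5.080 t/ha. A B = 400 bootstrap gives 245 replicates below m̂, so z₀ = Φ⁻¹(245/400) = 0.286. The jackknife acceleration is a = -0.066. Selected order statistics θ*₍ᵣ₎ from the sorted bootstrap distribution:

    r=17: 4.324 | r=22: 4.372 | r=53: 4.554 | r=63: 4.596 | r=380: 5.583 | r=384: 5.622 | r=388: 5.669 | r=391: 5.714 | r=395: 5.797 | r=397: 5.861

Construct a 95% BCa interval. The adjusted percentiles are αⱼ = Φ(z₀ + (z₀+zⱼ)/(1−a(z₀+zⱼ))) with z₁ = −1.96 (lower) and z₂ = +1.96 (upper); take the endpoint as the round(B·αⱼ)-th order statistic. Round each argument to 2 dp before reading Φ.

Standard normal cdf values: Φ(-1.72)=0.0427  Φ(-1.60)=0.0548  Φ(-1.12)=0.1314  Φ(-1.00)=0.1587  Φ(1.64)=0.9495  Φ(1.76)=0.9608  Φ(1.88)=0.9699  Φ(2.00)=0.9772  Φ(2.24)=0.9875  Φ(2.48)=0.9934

Lower: z₀ + z₁ = 0.286 + (-1.960) = -1.674; 1 − a(z₀+z₁) = 1 − (-0.066)(-1.674) = 0.8895; argument = 0.286 + (-1.674)/0.8895 = -1.5959 → -1.60.
α₁ = Φ(-1.60) = 0.0548; rank = round(400 × 0.0548) = 22; θ*₍22₎ = 4.372.
Upper: z₀ + z₂ = 2.246; 1 − a(z₀+z₂) = 1.1482; argument = 2.2420 → 2.24; α₂ = 0.9875; rank = 395; θ*₍395₎ = 5.797.

(4.372, 5.797)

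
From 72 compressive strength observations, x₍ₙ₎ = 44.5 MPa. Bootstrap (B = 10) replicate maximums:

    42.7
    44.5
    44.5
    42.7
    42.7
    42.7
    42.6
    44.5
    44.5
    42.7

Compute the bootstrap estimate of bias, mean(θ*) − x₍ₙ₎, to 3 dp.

bias = −1.090

mean(θ*) = (42.7 + 44.5 + 44.5 + 42.7 + 42.7 + 42.7 + 42.6 + 44.5 + 44.5 + 42.7) / 10 = 43.4100
bias = 43.4100 − 44.5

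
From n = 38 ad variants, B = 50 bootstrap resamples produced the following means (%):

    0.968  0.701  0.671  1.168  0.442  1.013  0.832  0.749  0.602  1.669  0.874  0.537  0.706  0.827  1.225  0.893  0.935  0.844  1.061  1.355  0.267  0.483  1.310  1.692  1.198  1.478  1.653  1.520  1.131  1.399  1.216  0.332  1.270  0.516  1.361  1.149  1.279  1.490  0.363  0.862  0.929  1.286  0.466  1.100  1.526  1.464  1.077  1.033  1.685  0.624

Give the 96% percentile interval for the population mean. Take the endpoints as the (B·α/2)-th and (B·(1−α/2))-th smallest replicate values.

Sorted replicates: 0.267, 0.332, 0.363, 0.442, 0.466, 0.483, 0.516, 0.537, 0.602, 0.624, 0.671, 0.701, 0.706, 0.749, 0.827, 0.832, 0.844, 0.862, 0.874, 0.893, 0.929, 0.935, 0.968, 1.013, 1.033, 1.061, 1.077, 1.100, 1.131, 1.149, 1.168, 1.198, 1.216, 1.225, 1.270, 1.279, 1.286, 1.310, 1.355, 1.361, 1.399, 1.464, 1.478, 1.490, 1.520, 1.526, 1.653, 1.669, 1.685, 1.692
α = 0.04; lower rank = 50 × 0.020 = 1; upper rank = 50 × 0.980 = 49.
The 1st smallest replicate is 0.267; the 49th is 1.685.

(0.267, 1.685)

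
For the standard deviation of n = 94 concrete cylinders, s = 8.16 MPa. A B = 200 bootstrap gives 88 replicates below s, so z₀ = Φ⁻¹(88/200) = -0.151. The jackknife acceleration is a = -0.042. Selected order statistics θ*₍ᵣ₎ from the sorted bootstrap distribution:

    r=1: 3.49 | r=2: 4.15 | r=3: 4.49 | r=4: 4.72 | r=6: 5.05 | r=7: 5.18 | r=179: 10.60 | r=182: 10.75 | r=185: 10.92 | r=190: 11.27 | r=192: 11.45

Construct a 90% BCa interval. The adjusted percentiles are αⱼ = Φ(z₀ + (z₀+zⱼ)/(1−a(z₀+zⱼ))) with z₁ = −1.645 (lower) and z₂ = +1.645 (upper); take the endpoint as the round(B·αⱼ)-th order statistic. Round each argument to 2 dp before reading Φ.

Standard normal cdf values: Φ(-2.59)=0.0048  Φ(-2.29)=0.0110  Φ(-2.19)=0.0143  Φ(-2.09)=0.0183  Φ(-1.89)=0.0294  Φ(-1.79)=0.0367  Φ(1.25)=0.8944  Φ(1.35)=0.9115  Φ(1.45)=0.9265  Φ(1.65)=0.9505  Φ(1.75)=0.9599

Lower: z₀ + z₁ = -0.151 + (-1.645) = -1.796; 1 − a(z₀+z₁) = 1 − (-0.042)(-1.796) = 0.9246; argument = -0.151 + (-1.796)/0.9246 = -2.0935 → -2.09.
α₁ = Φ(-2.09) = 0.0183; rank = round(200 × 0.0183) = 4; θ*₍4₎ = 4.72.
Upper: z₀ + z₂ = 1.494; 1 − a(z₀+z₂) = 1.0627; argument = 1.2548 → 1.25; α₂ = 0.8944; rank = 179; θ*₍179₎ = 10.60.

(4.72, 10.60)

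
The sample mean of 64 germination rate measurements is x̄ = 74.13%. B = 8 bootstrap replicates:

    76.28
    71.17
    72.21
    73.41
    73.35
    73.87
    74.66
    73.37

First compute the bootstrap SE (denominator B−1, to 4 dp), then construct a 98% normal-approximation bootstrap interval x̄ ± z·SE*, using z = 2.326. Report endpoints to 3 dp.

(70.576, 77.684)

Mean of replicates = 73.5400; sum of squared deviations = 16.3386; SE* = √(16.3386/7) = 1.5278
Margin = 2.326 × 1.5278 = 3.5537
Interval: 74.13 ± 3.5537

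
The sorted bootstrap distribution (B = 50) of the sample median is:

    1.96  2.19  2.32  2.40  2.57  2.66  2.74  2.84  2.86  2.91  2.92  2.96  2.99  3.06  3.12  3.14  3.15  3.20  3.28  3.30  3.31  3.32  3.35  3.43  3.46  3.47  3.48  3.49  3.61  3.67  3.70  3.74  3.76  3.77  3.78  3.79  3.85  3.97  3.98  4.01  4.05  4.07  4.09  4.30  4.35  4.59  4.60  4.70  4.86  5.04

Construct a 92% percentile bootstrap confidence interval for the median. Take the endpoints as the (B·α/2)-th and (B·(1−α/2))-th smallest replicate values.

α = 0.08; lower rank = 50 × 0.040 = 2; upper rank = 50 × 0.960 = 48.
The 2nd smallest replicate is 2.19; the 48th is 4.70.

(2.19, 4.70)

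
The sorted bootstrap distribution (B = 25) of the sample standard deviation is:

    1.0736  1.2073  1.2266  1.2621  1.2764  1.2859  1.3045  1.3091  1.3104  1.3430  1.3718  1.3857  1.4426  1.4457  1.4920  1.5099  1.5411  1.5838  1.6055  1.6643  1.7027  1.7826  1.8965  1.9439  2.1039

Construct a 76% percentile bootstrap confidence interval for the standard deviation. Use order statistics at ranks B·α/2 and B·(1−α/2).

(1.2266, 1.7826)

α = 0.24; lower rank = 25 × 0.120 = 3; upper rank = 25 × 0.880 = 22.
The 3rd smallest replicate is 1.2266; the 22nd is 1.7826.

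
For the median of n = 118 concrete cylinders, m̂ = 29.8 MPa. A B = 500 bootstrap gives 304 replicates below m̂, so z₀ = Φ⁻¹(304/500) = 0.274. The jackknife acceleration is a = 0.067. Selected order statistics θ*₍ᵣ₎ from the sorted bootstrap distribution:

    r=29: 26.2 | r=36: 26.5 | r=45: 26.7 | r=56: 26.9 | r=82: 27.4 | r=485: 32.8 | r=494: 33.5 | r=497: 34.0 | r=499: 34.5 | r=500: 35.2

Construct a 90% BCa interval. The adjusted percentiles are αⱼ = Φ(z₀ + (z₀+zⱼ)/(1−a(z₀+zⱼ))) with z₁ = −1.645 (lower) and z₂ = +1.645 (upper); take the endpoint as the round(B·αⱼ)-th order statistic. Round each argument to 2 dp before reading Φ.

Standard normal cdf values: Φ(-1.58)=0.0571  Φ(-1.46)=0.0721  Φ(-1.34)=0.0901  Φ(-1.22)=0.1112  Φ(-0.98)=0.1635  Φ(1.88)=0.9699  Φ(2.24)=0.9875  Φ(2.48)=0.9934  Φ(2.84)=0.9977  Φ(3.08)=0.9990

(27.4, 34.0)

Lower: z₀ + z₁ = 0.274 + (-1.645) = -1.371; 1 − a(z₀+z₁) = 1 − (0.067)(-1.371) = 1.0919; argument = 0.274 + (-1.371)/1.0919 = -0.9817 → -0.98.
α₁ = Φ(-0.98) = 0.1635; rank = round(500 × 0.1635) = 82; θ*₍82₎ = 27.4.
Upper: z₀ + z₂ = 1.919; 1 − a(z₀+z₂) = 0.8714; argument = 2.4761 → 2.48; α₂ = 0.9934; rank = 497; θ*₍497₎ = 34.0.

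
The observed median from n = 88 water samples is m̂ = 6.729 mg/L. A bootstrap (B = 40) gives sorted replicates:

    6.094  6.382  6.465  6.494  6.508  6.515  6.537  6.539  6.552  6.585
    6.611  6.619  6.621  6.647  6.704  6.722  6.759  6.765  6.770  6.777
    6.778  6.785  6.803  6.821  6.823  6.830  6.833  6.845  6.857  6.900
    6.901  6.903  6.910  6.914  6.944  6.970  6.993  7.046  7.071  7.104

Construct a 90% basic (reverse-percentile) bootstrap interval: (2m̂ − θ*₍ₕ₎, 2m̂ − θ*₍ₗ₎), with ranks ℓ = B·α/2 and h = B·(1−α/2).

Percentile endpoints at ranks 2 and 38: θ*₍2₎ = 6.382, θ*₍38₎ = 7.046.
Basic interval reflects these around m̂:
  lower = 2 × 6.729 − 7.046 = 6.412
  upper = 2 × 6.729 − 6.382 = 7.076

(6.412, 7.076)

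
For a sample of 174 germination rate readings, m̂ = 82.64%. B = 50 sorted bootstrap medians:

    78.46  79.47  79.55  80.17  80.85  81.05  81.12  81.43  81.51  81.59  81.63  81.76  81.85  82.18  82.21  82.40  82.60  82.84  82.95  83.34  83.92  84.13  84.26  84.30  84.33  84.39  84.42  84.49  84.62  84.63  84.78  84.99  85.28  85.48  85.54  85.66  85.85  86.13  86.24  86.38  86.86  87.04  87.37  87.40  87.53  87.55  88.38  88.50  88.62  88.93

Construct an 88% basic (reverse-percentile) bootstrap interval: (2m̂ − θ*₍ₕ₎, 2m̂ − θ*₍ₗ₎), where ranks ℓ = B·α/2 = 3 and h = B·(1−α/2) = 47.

Percentile endpoints at ranks 3 and 47: θ*₍3₎ = 79.55, θ*₍47₎ = 88.38.
Basic interval reflects these around m̂:
  lower = 2 × 82.64 − 88.38 = 76.90
  upper = 2 × 82.64 − 79.55 = 85.73

(76.90, 85.73)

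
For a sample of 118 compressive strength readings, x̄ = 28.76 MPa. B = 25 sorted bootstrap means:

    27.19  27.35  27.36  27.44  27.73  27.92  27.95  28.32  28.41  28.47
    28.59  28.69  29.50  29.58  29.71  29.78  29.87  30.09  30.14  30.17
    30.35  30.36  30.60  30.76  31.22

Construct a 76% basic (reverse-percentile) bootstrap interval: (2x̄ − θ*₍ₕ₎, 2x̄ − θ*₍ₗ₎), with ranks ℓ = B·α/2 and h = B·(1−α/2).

Percentile endpoints at ranks 3 and 22: θ*₍3₎ = 27.36, θ*₍22₎ = 30.36.
Basic interval reflects these around x̄:
  lower = 2 × 28.76 − 30.36 = 27.16
  upper = 2 × 28.76 − 27.36 = 30.16

(27.16, 30.16)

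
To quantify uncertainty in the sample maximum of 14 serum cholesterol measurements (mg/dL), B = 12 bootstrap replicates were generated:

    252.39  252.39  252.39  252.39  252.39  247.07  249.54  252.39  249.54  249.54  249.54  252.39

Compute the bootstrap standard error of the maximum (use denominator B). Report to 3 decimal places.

SE* = 1.768

Bootstrap SE is the standard deviation of the 12 replicate maximums.
Mean of replicates: (252.39 + 252.39 + 252.39 + 252.39 + 252.39 + 247.07 + 249.54 + 252.39 + 249.54 + 249.54 + 249.54 + 252.39) / 12 = 3011.9600 / 12 = 250.9967
Sum of squared deviations: (+1.3933)² + (+1.3933)² + (+1.3933)² + (+1.3933)² + (+1.3933)² + (−3.9267)² + (−1.4567)² + (+1.3933)² + (−1.4567)² + (−1.4567)² + (−1.4567)² + (+1.3933)² = 37.4959
Variance = 37.4959 / 12 = 3.1247
SE* = √3.1247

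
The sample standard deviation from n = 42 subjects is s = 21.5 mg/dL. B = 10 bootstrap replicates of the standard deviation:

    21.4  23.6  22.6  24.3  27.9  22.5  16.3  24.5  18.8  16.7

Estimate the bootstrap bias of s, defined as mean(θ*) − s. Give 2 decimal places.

bias = +0.36

mean(θ*) = (21.4 + 23.6 + 22.6 + 24.3 + 27.9 + 22.5 + 16.3 + 24.5 + 18.8 + 16.7) / 10 = 21.860
bias = 21.860 − 21.5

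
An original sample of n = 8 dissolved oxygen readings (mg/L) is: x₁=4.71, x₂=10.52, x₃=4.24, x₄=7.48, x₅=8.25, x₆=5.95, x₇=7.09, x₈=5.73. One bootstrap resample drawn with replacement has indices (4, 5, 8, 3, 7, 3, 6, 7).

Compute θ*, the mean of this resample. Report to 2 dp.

θ* = 6.26

Resample values: 7.48, 8.25, 5.73, 4.24, 7.09, 4.24, 5.95, 7.09.
Mean = (7.48 + 8.25 + 5.73 + 4.24 + 7.09 + 4.24 + 5.95 + 7.09) / 8 = 50.070 / 8 = 6.26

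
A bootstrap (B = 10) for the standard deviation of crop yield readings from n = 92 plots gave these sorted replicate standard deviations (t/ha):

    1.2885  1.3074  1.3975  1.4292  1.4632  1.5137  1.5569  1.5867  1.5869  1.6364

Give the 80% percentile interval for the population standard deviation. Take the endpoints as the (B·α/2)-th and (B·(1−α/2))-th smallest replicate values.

(1.2885, 1.5869)

α = 0.20; lower rank = 10 × 0.100 = 1; upper rank = 10 × 0.900 = 9.
The 1st smallest replicate is 1.2885; the 9th is 1.5869.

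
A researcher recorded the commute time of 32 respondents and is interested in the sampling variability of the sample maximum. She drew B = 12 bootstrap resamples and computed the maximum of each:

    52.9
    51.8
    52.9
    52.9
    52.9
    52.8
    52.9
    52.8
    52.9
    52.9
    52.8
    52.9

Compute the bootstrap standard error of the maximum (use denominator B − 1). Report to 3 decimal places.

Bootstrap SE is the standard deviation of the 12 replicate maximums.
Mean of replicates: (52.9 + 51.8 + 52.9 + 52.9 + 52.9 + 52.8 + 52.9 + 52.8 + 52.9 + 52.9 + 52.8 + 52.9) / 12 = 633.4000 / 12 = 52.7833
Sum of squared deviations: (+0.1167)² + (−0.9833)² + (+0.1167)² + (+0.1167)² + (+0.1167)² + (+0.0167)² + (+0.1167)² + (+0.0167)² + (+0.1167)² + (+0.1167)² + (+0.0167)² + (+0.1167)² = 1.0767
Variance = 1.0767 / 11 = 0.0979
SE* = √0.0979

SE* = 0.313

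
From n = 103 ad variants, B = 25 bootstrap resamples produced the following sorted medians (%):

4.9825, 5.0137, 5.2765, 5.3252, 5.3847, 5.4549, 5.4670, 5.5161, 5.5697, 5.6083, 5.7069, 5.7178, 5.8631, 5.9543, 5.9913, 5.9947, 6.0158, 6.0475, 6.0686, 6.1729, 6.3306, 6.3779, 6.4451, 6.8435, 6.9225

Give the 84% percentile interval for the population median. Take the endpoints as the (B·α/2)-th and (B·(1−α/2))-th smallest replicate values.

(5.0137, 6.4451)

α = 0.16; lower rank = 25 × 0.080 = 2; upper rank = 25 × 0.920 = 23.
The 2nd smallest replicate is 5.0137; the 23rd is 6.4451.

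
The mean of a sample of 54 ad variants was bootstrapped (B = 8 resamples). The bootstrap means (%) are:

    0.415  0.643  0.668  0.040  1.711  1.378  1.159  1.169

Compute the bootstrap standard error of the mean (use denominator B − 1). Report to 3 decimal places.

Bootstrap SE is the standard deviation of the 8 replicate means.
Mean of replicates: (0.415 + 0.643 + 0.668 + 0.040 + 1.711 + 1.378 + 1.159 + 1.169) / 8 = 7.1830 / 8 = 0.8979
Sum of squared deviations: (−0.4829)² + (−0.2549)² + (−0.2299)² + (−0.8579)² + (+0.8131)² + (+0.4801)² + (+0.2611)² + (+0.2711)² = 2.1203
Variance = 2.1203 / 7 = 0.3029
SE* = √0.3029

SE* = 0.550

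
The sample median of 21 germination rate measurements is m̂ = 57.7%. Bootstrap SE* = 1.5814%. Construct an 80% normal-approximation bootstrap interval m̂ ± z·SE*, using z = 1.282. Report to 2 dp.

Margin = 1.282 × 1.5814 = 2.027
Interval: 57.7 ± 2.027

(55.67, 59.73)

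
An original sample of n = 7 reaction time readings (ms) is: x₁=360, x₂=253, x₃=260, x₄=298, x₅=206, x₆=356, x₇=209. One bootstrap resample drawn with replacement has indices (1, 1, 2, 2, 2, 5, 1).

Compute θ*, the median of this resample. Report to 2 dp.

θ* = 253.00

Resample values: 360, 360, 253, 253, 253, 206, 360.
Sorted: 206, 253, 253, 253, 360, 360, 360
Median = middle value = 253.00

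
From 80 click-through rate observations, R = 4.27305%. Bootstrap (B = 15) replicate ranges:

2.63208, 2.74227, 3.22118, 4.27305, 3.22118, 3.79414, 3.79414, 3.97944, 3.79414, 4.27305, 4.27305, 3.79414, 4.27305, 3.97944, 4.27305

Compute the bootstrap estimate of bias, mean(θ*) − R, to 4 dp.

bias = −0.5186

mean(θ*) = (2.63208 + 2.74227 + 3.22118 + 4.27305 + 3.22118 + 3.79414 + 3.79414 + 3.97944 + 3.79414 + 4.27305 + 4.27305 + 3.79414 + 4.27305 + 3.97944 + 4.27305) / 15 = 3.75449
bias = 3.75449 − 4.27305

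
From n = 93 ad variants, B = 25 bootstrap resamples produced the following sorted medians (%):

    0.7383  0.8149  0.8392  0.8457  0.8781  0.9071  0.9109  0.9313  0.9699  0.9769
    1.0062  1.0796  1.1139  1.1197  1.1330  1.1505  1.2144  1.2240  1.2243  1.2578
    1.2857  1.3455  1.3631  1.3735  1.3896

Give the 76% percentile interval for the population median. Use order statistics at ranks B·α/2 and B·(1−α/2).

(0.8392, 1.3455)

α = 0.24; lower rank = 25 × 0.120 = 3; upper rank = 25 × 0.880 = 22.
The 3rd smallest replicate is 0.8392; the 22nd is 1.3455.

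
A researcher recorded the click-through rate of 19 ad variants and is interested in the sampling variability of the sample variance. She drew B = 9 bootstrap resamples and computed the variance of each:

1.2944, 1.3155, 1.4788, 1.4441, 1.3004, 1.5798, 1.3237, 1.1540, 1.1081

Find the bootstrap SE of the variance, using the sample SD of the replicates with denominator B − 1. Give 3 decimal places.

Bootstrap SE is the standard deviation of the 9 replicate variances.
Mean of replicates: (1.2944 + 1.3155 + 1.4788 + 1.4441 + 1.3004 + 1.5798 + 1.3237 + 1.1540 + 1.1081) / 9 = 11.99880 / 9 = 1.33320
Sum of squared deviations: (−0.03880)² + (−0.01770)² + (+0.14560)² + (+0.11090)² + (−0.03280)² + (+0.24660)² + (−0.00950)² + (−0.17920)² + (−0.22510)² = 0.18008
Variance = 0.18008 / 8 = 0.02251
SE* = √0.02251

SE* = 0.150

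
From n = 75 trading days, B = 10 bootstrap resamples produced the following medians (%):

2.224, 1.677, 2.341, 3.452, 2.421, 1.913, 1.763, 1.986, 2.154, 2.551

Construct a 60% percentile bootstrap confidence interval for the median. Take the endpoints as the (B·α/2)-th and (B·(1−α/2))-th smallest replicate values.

(1.763, 2.421)

Sorted replicates: 1.677, 1.763, 1.913, 1.986, 2.154, 2.224, 2.341, 2.421, 2.551, 3.452
α = 0.40; lower rank = 10 × 0.200 = 2; upper rank = 10 × 0.800 = 8.
The 2nd smallest replicate is 1.763; the 8th is 2.421.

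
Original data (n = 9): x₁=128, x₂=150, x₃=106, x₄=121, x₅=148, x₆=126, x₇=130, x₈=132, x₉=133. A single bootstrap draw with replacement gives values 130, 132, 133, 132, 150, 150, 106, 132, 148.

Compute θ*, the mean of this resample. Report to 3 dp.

θ* = 134.778

Mean = (130 + 132 + 133 + 132 + 150 + 150 + 106 + 132 + 148) / 9 = 1213.0 / 9 = 134.778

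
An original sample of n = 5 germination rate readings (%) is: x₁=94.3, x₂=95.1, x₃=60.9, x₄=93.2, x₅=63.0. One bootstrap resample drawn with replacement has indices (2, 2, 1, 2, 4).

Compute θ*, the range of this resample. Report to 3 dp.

θ* = 1.900

Resample values: 95.1, 95.1, 94.3, 95.1, 93.2.
Range = 95.1 − 93.2 = 1.900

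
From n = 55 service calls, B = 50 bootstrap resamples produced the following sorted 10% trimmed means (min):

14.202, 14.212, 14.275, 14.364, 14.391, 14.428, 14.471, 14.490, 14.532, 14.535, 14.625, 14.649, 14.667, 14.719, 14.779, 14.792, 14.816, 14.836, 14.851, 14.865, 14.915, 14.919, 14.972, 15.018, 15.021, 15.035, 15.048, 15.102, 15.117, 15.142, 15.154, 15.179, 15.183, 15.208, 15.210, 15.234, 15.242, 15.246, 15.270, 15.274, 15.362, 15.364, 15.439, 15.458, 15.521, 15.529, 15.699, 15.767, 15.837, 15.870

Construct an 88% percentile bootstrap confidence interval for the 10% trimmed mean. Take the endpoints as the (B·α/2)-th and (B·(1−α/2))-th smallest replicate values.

α = 0.12; lower rank = 50 × 0.060 = 3; upper rank = 50 × 0.940 = 47.
The 3rd smallest replicate is 14.275; the 47th is 15.699.

(14.275, 15.699)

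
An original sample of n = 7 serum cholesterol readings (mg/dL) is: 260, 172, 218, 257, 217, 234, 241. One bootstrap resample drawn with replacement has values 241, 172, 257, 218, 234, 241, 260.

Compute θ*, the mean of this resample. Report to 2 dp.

Mean = (241 + 172 + 257 + 218 + 234 + 241 + 260) / 7 = 1623.0 / 7 = 231.86

θ* = 231.86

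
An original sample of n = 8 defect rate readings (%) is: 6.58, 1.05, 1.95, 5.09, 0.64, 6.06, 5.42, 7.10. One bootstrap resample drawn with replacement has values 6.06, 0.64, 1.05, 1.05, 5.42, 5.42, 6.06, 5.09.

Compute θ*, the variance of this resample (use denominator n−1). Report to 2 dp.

θ* = 6.03

Mean = 3.8487; sum of squared deviations = 42.2197
s² = 42.2197 / 7 = 6.0314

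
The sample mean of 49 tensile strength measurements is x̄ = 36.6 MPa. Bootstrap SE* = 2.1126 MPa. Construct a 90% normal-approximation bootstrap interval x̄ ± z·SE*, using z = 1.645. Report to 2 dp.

(33.12, 40.08)

Margin = 1.645 × 2.1126 = 3.475
Interval: 36.6 ± 3.475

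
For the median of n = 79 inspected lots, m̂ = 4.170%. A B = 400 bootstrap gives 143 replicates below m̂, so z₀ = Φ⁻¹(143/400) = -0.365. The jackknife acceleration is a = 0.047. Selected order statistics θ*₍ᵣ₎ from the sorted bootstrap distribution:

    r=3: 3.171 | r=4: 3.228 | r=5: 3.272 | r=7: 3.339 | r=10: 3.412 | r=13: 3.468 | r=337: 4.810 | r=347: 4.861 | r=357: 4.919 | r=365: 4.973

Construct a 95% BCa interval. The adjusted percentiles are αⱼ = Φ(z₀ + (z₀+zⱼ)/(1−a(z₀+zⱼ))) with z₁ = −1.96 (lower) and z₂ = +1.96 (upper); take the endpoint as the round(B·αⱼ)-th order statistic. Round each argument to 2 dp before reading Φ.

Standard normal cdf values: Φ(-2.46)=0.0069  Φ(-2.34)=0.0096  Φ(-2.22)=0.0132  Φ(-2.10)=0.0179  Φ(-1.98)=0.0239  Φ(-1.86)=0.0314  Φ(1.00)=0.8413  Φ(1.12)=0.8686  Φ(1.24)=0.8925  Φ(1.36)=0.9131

(3.171, 4.973)

Lower: z₀ + z₁ = -0.365 + (-1.960) = -2.325; 1 − a(z₀+z₁) = 1 − (0.047)(-2.325) = 1.1093; argument = -0.365 + (-2.325)/1.1093 = -2.4610 → -2.46.
α₁ = Φ(-2.46) = 0.0069; rank = round(400 × 0.0069) = 3; θ*₍3₎ = 3.171.
Upper: z₀ + z₂ = 1.595; 1 − a(z₀+z₂) = 0.9250; argument = 1.3593 → 1.36; α₂ = 0.9131; rank = 365; θ*₍365₎ = 4.973.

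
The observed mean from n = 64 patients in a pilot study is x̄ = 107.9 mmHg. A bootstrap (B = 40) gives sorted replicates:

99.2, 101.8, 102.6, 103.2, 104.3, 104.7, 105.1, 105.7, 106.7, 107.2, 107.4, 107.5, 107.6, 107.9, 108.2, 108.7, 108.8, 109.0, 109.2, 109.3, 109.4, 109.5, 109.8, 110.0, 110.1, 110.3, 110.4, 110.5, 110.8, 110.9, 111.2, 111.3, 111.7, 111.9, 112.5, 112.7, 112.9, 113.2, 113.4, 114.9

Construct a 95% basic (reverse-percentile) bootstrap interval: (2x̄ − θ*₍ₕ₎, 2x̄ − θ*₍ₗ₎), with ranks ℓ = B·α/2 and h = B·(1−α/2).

(102.4, 116.6)

Percentile endpoints at ranks 1 and 39: θ*₍1₎ = 99.2, θ*₍39₎ = 113.4.
Basic interval reflects these around x̄:
  lower = 2 × 107.9 − 113.4 = 102.4
  upper = 2 × 107.9 − 99.2 = 116.6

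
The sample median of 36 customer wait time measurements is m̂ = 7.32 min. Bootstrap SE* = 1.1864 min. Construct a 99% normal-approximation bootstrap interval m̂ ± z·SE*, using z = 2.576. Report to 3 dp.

Margin = 2.576 × 1.1864 = 3.0562
Interval: 7.32 ± 3.0562

(4.264, 10.376)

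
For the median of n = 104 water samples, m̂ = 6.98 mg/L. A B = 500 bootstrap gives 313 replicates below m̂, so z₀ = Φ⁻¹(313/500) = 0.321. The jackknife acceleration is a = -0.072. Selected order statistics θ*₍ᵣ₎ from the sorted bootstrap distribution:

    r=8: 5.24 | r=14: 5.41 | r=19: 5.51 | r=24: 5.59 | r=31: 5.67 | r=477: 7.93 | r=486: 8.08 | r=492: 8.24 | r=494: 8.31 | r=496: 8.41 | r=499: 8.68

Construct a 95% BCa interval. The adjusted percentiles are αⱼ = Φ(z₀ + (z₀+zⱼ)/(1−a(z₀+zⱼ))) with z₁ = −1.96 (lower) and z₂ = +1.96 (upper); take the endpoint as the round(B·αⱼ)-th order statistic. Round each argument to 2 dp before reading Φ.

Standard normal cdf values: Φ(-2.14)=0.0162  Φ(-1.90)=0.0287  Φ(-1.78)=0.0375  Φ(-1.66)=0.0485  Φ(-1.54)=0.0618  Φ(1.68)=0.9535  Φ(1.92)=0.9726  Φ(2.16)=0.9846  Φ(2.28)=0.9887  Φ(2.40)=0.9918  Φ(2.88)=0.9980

Lower: z₀ + z₁ = 0.321 + (-1.960) = -1.639; 1 − a(z₀+z₁) = 1 − (-0.072)(-1.639) = 0.8820; argument = 0.321 + (-1.639)/0.8820 = -1.5373 → -1.54.
α₁ = Φ(-1.54) = 0.0618; rank = round(500 × 0.0618) = 31; θ*₍31₎ = 5.67.
Upper: z₀ + z₂ = 2.281; 1 − a(z₀+z₂) = 1.1642; argument = 2.2802 → 2.28; α₂ = 0.9887; rank = 494; θ*₍494₎ = 8.31.

(5.67, 8.31)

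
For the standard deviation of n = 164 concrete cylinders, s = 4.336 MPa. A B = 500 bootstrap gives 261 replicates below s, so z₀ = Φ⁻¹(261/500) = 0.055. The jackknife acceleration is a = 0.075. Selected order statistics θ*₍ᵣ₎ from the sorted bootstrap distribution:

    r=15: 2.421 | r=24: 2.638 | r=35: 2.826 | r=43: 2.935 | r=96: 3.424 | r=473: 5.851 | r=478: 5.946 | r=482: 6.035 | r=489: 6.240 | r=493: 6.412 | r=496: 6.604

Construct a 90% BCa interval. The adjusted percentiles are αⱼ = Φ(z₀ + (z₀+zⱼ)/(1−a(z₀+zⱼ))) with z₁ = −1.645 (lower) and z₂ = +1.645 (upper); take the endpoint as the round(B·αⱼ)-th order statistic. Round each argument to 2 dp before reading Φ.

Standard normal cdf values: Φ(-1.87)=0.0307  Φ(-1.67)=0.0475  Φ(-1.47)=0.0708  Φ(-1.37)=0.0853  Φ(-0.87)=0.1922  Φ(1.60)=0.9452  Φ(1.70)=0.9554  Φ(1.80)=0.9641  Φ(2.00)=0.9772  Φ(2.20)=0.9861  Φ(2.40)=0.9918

Lower: z₀ + z₁ = 0.055 + (-1.645) = -1.590; 1 − a(z₀+z₁) = 1 − (0.075)(-1.590) = 1.1193; argument = 0.055 + (-1.590)/1.1193 = -1.3656 → -1.37.
α₁ = Φ(-1.37) = 0.0853; rank = round(500 × 0.0853) = 43; θ*₍43₎ = 2.935.
Upper: z₀ + z₂ = 1.700; 1 − a(z₀+z₂) = 0.8725; argument = 2.0034 → 2.00; α₂ = 0.9772; rank = 489; θ*₍489₎ = 6.240.

(2.935, 6.240)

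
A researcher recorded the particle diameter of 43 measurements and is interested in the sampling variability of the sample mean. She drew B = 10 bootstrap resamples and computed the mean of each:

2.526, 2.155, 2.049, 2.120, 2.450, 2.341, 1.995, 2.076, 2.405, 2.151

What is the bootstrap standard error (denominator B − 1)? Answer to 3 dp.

SE* = 0.187

Bootstrap SE is the standard deviation of the 10 replicate means.
Mean of replicates: (2.526 + 2.155 + 2.049 + 2.120 + 2.450 + 2.341 + 1.995 + 2.076 + 2.405 + 2.151) / 10 = 22.2680 / 10 = 2.2268
Sum of squared deviations: (+0.2992)² + (−0.0718)² + (−0.1778)² + (−0.1068)² + (+0.2232)² + (+0.1142)² + (−0.2318)² + (−0.1508)² + (+0.1782)² + (−0.0758)² = 0.3145
Variance = 0.3145 / 9 = 0.0349
SE* = √0.0349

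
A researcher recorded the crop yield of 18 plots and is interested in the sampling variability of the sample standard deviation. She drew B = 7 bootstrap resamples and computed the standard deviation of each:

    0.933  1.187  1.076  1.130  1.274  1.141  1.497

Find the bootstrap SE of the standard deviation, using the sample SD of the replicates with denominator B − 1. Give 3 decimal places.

SE* = 0.176

Bootstrap SE is the standard deviation of the 7 replicate standard deviations.
Mean of replicates: (0.933 + 1.187 + 1.076 + 1.130 + 1.274 + 1.141 + 1.497) / 7 = 8.2380 / 7 = 1.1769
Sum of squared deviations: (−0.2439)² + (+0.0101)² + (−0.1009)² + (−0.0469)² + (+0.0971)² + (−0.0359)² + (+0.3201)² = 0.1852
Variance = 0.1852 / 6 = 0.0309
SE* = √0.0309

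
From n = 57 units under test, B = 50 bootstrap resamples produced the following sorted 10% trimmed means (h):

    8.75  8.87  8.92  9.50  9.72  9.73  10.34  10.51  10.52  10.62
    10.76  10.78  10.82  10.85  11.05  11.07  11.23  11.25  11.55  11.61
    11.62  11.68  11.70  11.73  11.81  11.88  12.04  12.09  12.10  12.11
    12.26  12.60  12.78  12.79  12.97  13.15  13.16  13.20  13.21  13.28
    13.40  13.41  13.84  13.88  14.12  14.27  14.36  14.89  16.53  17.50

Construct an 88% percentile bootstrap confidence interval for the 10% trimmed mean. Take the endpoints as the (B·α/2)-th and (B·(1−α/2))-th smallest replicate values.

(8.92, 14.36)

α = 0.12; lower rank = 50 × 0.060 = 3; upper rank = 50 × 0.940 = 47.
The 3rd smallest replicate is 8.92; the 47th is 14.36.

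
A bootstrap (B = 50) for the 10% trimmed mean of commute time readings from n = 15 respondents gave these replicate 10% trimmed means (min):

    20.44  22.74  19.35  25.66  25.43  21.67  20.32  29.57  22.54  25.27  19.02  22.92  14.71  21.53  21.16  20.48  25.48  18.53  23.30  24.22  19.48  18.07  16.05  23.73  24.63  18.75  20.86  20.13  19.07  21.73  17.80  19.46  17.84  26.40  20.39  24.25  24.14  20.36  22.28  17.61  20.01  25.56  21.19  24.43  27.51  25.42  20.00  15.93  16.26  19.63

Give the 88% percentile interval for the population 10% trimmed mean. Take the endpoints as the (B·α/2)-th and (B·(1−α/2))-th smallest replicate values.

(16.05, 25.66)

Sorted replicates: 14.71, 15.93, 16.05, 16.26, 17.61, 17.80, 17.84, 18.07, 18.53, 18.75, 19.02, 19.07, 19.35, 19.46, 19.48, 19.63, 20.00, 20.01, 20.13, 20.32, 20.36, 20.39, 20.44, 20.48, 20.86, 21.16, 21.19, 21.53, 21.67, 21.73, 22.28, 22.54, 22.74, 22.92, 23.30, 23.73, 24.14, 24.22, 24.25, 24.43, 24.63, 25.27, 25.42, 25.43, 25.48, 25.56, 25.66, 26.40, 27.51, 29.57
α = 0.12; lower rank = 50 × 0.060 = 3; upper rank = 50 × 0.940 = 47.
The 3rd smallest replicate is 16.05; the 47th is 25.66.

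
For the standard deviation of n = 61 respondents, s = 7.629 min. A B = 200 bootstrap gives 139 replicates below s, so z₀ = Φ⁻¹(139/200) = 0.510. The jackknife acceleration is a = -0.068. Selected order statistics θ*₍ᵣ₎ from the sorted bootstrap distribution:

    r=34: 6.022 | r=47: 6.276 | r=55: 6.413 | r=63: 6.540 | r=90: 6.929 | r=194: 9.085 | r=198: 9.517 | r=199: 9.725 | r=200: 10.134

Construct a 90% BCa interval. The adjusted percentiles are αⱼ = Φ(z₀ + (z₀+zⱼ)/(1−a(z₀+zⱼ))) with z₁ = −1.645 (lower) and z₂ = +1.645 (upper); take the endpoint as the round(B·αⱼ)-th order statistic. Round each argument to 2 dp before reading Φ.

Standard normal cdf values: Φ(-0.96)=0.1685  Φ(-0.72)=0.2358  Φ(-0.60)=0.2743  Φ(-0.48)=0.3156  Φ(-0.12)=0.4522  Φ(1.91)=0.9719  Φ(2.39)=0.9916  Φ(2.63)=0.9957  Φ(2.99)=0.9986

Lower: z₀ + z₁ = 0.510 + (-1.645) = -1.135; 1 − a(z₀+z₁) = 1 − (-0.068)(-1.135) = 0.9228; argument = 0.510 + (-1.135)/0.9228 = -0.7199 → -0.72.
α₁ = Φ(-0.72) = 0.2358; rank = round(200 × 0.2358) = 47; θ*₍47₎ = 6.276.
Upper: z₀ + z₂ = 2.155; 1 − a(z₀+z₂) = 1.1465; argument = 2.3896 → 2.39; α₂ = 0.9916; rank = 198; θ*₍198₎ = 9.517.

(6.276, 9.517)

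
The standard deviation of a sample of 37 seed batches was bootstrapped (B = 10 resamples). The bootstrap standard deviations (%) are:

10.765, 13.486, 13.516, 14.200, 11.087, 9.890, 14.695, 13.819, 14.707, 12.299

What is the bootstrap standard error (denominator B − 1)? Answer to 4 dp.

Bootstrap SE is the standard deviation of the 10 replicate standard deviations.
Mean of replicates: (10.765 + 13.486 + 13.516 + 14.200 + 11.087 + 9.890 + 14.695 + 13.819 + 14.707 + 12.299) / 10 = 128.46400 / 10 = 12.84640
Sum of squared deviations: (−2.08140)² + (+0.63960)² + (+0.66960)² + (+1.35360)² + (−1.75940)² + (−2.95640)² + (+1.84860)² + (+0.97260)² + (+1.86060)² + (−0.54740)² = 26.98245
Variance = 26.98245 / 9 = 2.99805
SE* = √2.99805

SE* = 1.7315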